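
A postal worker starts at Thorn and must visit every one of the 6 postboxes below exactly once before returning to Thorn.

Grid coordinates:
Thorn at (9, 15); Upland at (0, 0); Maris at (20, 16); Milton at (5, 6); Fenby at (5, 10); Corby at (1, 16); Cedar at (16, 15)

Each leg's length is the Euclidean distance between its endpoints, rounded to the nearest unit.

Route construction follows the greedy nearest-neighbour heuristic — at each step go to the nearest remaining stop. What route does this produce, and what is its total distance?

From Thorn: distances to unvisited — Fenby=6, Cedar=7, Corby=8, Milton=10, Maris=11, Upland=17. Nearest is Fenby (6).
From Fenby: distances to unvisited — Milton=4, Corby=7, Upland=11, Cedar=12, Maris=16. Nearest is Milton (4).
From Milton: distances to unvisited — Upland=8, Corby=11, Cedar=14, Maris=18. Nearest is Upland (8).
From Upland: distances to unvisited — Corby=16, Cedar=22, Maris=26. Nearest is Corby (16).
From Corby: distances to unvisited — Cedar=15, Maris=19. Nearest is Cedar (15).
From Cedar: distances to unvisited — Maris=4. Nearest is Maris (4).
Return Maris→Thorn: 11.
Total = 6 + 4 + 8 + 16 + 15 + 4 + 11 = 64.

Total distance 64 via the nearest-neighbour route Thorn → Fenby → Milton → Upland → Corby → Cedar → Maris → Thorn.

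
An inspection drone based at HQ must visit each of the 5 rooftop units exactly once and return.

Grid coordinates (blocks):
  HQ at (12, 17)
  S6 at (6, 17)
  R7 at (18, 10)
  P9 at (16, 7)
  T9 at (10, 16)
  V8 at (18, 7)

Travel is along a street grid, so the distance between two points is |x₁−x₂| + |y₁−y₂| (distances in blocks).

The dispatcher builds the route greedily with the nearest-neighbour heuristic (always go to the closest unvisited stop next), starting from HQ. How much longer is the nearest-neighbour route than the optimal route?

Excess over optimum: 2 blocks.

HQ: T9=3, S6=6, R7=13, P9=14, V8=16 ⇒ T9
T9: S6=5, R7=14, P9=15, V8=17 ⇒ S6
S6: R7=19, P9=20, V8=22 ⇒ R7
R7: V8=3, P9=5 ⇒ V8
V8: P9=2 ⇒ P9
NN route HQ → T9 → S6 → R7 → V8 → P9 → HQ costs 46.
Optimal: HQ → S6 → T9 → R7 → V8 → P9 → HQ costs 44 (by enumerating all 60 distinct tours).
Excess = 46 − 44 = 2.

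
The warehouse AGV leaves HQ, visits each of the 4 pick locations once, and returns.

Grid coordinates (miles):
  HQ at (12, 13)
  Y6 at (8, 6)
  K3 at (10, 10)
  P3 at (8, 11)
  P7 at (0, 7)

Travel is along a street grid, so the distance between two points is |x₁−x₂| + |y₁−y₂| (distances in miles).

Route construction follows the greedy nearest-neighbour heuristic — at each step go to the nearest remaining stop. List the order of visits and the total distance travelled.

At HQ the remaining stops are K3 5, P3 6, Y6 11, P7 18; go to K3.
At K3 the remaining stops are P3 3, Y6 6, P7 13; go to P3.
At P3 the remaining stops are Y6 5, P7 12; go to Y6.
At Y6 the remaining stops are P7 9; go to P7.
Return P7→HQ: 18.
Total = 5 + 3 + 5 + 9 + 18 = 40.

Nearest-neighbour total = 40 miles; route HQ → K3 → P3 → Y6 → P7 → HQ.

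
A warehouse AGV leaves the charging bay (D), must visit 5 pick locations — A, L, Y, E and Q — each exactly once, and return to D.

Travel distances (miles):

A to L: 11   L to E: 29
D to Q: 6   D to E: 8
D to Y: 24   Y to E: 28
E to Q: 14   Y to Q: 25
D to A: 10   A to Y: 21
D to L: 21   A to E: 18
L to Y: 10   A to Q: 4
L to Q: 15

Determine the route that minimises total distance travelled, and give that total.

With 5 stops there are 5!/2 = 60 distinct round trips (a route and its reverse cost the same).
D-A-L-Y-E-Q-D: 10+11+10+28+14+6 = 79
D-A-L-Y-Q-E-D: 10+11+10+25+14+8 = 78
D-A-L-E-Y-Q-D: 10+11+29+28+25+6 = 109
D-A-L-E-Q-Y-D: 10+11+29+14+25+24 = 113
D-A-L-Q-Y-E-D: 10+11+15+25+28+8 = 97
D-A-L-Q-E-Y-D: 10+11+15+14+28+24 = 102
D-A-Y-L-E-Q-D: 10+21+10+29+14+6 = 90
D-A-Y-L-Q-E-D: 10+21+10+15+14+8 = 78
D-A-Y-E-L-Q-D: 10+21+28+29+15+6 = 109
D-A-Y-E-Q-L-D: 10+21+28+14+15+21 = 109
D-A-Y-Q-L-E-D: 10+21+25+15+29+8 = 108
D-A-Y-Q-E-L-D: 10+21+25+14+29+21 = 120
D-A-E-L-Y-Q-D: 10+18+29+10+25+6 = 98
D-A-E-L-Q-Y-D: 10+18+29+15+25+24 = 121
… (46 more)
D-E-Y-L-A-Q-D: 8+28+10+11+4+6 = 67  ← best
The minimum is 67.
One optimal route: D → E → Y → L → A → Q → D (or its reverse).

67 miles — the shortest possible round trip.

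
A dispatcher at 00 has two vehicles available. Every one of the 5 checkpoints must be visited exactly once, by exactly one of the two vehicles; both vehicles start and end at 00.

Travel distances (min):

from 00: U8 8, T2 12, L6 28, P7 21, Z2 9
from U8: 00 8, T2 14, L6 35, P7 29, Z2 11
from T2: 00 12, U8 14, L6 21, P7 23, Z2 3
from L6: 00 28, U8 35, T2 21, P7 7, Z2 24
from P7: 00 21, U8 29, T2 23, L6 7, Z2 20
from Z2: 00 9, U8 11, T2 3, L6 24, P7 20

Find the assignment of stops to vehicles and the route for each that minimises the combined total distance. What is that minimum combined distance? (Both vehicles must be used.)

Check every non-empty split of the stops between the two vehicles; for each half take its own optimal tour:
  {U8} + {T2, L6, P7, Z2}: 16 + 61 = 77
  {T2} + {U8, L6, P7, Z2}: 24 + 71 = 95
  {U8, T2} + {L6, P7, Z2}: 34 + 61 = 95
  {L6} + {U8, T2, P7, Z2}: 56 + 66 = 122
  {U8, L6} + {T2, P7, Z2}: 71 + 56 = 127
  {T2, L6} + {U8, P7, Z2}: 61 + 60 = 121
  … (15 splits in total)
Best: vehicle 1 00 → U8 → 00 = 16; vehicle 2 00 → P7 → L6 → T2 → Z2 → 00 = 61; combined 77.

77 min — the smallest possible combined total.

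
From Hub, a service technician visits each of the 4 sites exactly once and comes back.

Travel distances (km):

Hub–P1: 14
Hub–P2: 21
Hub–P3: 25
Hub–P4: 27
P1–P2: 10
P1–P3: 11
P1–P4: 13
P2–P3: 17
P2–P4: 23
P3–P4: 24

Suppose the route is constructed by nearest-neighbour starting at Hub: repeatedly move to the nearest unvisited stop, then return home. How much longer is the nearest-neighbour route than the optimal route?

3 km longer than the optimal tour.

From Hub: P1=14, P2=21, P3=25, P4=27 → choose P1 (14).
From P1: P2=10, P3=11, P4=13 → choose P2 (10).
From P2: P3=17, P4=23 → choose P3 (17).
From P3: P4=24 → choose P4 (24).
NN route Hub → P1 → P2 → P3 → P4 → Hub costs 92.
Optimal: Hub → P1 → P4 → P3 → P2 → Hub costs 89 (by enumerating all 12 distinct tours).
Excess = 92 − 89 = 3.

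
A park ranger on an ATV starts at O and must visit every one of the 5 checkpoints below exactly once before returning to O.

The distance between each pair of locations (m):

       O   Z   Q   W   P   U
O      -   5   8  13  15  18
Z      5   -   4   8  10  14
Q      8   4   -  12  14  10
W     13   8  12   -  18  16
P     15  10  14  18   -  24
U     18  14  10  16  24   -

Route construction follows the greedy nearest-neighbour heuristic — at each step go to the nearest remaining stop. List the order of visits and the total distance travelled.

At O the remaining stops are Z 5, Q 8, W 13, P 15, U 18; go to Z.
At Z the remaining stops are Q 4, W 8, P 10, U 14; go to Q.
At Q the remaining stops are U 10, W 12, P 14; go to U.
At U the remaining stops are W 16, P 24; go to W.
At W the remaining stops are P 18; go to P.
Return P→O: 15.
Total = 5 + 4 + 10 + 16 + 18 + 15 = 68.

Total distance 68 m via the nearest-neighbour route O → Z → Q → U → W → P → O.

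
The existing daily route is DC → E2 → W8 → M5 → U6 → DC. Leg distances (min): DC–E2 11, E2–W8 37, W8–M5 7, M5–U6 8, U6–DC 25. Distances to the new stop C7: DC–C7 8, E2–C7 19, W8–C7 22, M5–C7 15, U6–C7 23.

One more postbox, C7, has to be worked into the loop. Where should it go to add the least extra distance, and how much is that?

Insertion cost between consecutive stops i–j is d(i,C7) + d(C7,j) − d(i,j):
  between DC and E2: 8 + 19 − 11 = 16
  between E2 and W8: 19 + 22 − 37 = 4
  between W8 and M5: 22 + 15 − 7 = 30
  between M5 and U6: 15 + 23 − 8 = 30
  between U6 and DC: 23 + 8 − 25 = 6
Cheapest insertion is between E2 and W8, adding 4.
New total = 88 + 4 = 92.

Minimum extra distance: 4 min, inserting C7 between E2 and W8.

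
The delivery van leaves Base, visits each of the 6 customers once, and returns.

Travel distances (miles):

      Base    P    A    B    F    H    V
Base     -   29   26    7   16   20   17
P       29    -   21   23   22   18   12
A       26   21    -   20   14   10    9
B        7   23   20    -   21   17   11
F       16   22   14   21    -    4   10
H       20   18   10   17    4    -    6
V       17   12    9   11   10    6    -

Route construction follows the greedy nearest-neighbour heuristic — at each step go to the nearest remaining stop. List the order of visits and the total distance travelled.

Base → [B:7 / F:16 / V:17 / H:20 / A:26 / P:29] → B (7)
B → [V:11 / H:17 / A:20 / F:21 / P:23] → V (11)
V → [H:6 / A:9 / F:10 / P:12] → H (6)
H → [F:4 / A:10 / P:18] → F (4)
F → [A:14 / P:22] → A (14)
A → [P:21] → P (21)
Return P→Base: 29.
Total = 7 + 11 + 6 + 4 + 14 + 21 + 29 = 92.

92 miles along Base → B → V → H → F → A → P → Base.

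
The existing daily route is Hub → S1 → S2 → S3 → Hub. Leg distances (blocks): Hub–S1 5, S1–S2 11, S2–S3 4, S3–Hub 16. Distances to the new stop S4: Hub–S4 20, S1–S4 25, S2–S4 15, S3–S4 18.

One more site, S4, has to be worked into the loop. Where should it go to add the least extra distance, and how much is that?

Insertion cost between consecutive stops i–j is d(i,S4) + d(S4,j) − d(i,j):
  between Hub and S1: 20 + 25 − 5 = 40
  between S1 and S2: 25 + 15 − 11 = 29
  between S2 and S3: 15 + 18 − 4 = 29
  between S3 and Hub: 18 + 20 − 16 = 22
Cheapest insertion is between S3 and Hub, adding 22.
New total = 36 + 22 = 58.

Minimum extra distance: 22 blocks, inserting S4 between S3 and Hub.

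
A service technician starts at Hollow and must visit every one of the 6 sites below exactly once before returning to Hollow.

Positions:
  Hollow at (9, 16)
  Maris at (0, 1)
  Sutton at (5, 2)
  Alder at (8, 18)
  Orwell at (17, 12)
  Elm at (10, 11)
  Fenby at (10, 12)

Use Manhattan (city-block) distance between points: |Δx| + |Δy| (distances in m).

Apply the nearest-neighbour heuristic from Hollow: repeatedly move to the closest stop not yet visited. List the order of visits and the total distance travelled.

At Hollow the remaining stops are Alder 3, Fenby 5, Elm 6, Orwell 12, Sutton 18, Maris 24; go to Alder.
At Alder the remaining stops are Fenby 8, Elm 9, Orwell 15, Sutton 19, Maris 25; go to Fenby.
At Fenby the remaining stops are Elm 1, Orwell 7, Sutton 15, Maris 21; go to Elm.
At Elm the remaining stops are Orwell 8, Sutton 14, Maris 20; go to Orwell.
At Orwell the remaining stops are Sutton 22, Maris 28; go to Sutton.
At Sutton the remaining stops are Maris 6; go to Maris.
Return Maris→Hollow: 24.
Total = 3 + 8 + 1 + 8 + 22 + 6 + 24 = 72.

Total distance 72 m via the nearest-neighbour route Hollow → Alder → Fenby → Elm → Orwell → Sutton → Maris → Hollow.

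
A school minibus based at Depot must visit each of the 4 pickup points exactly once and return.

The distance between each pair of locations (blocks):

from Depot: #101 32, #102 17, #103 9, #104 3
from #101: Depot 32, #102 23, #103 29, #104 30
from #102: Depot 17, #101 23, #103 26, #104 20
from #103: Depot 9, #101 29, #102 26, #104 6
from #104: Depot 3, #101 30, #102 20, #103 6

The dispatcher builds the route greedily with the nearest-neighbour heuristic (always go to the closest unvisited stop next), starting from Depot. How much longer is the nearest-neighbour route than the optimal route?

Depot: #104=3, #103=9, #102=17, #101=32 ⇒ #104
#104: #103=6, #102=20, #101=30 ⇒ #103
#103: #102=26, #101=29 ⇒ #102
#102: #101=23 ⇒ #101
NN route Depot → #104 → #103 → #102 → #101 → Depot costs 90.
Optimal: Depot → #102 → #101 → #103 → #104 → Depot costs 78 (by enumerating all 12 distinct tours).
Excess = 90 − 78 = 12.

12 blocks longer than the optimal tour.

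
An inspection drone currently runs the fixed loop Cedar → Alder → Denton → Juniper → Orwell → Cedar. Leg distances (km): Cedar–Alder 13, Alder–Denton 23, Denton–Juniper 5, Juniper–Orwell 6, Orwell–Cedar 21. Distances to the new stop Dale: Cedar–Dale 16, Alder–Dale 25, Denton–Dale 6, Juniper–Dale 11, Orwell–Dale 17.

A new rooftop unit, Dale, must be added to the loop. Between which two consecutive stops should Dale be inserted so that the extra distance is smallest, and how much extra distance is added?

Insertion cost between consecutive stops i–j is d(i,Dale) + d(Dale,j) − d(i,j):
  between Cedar and Alder: 16 + 25 − 13 = 28
  between Alder and Denton: 25 + 6 − 23 = 8
  between Denton and Juniper: 6 + 11 − 5 = 12
  between Juniper and Orwell: 11 + 17 − 6 = 22
  between Orwell and Cedar: 17 + 16 − 21 = 12
Cheapest insertion is between Alder and Denton, adding 8.
New total = 68 + 8 = 76.

Minimum extra distance: 8 km, inserting Dale between Alder and Denton.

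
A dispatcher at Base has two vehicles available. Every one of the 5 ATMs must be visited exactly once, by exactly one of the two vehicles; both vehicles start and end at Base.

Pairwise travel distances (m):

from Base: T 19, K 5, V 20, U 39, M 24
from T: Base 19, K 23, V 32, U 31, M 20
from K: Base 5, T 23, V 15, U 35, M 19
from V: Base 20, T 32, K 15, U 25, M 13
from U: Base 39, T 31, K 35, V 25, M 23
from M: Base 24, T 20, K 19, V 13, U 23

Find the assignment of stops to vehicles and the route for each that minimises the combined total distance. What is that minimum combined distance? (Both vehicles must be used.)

Try each way of splitting the stops between the two vehicles (each non-empty) and, for each split, find the best tour for each vehicle:
  {T} + {K, V, U, M}: 38 + 92 = 130
  {K} + {T, V, U, M}: 10 + 106 = 116
  {T, K} + {V, U, M}: 47 + 92 = 139
  {V} + {T, K, U, M}: 40 + 97 = 137
  {T, V} + {K, U, M}: 71 + 86 = 157
  {K, V} + {T, U, M}: 40 + 97 = 137
  … (15 splits in total)
Best: vehicle 1 Base → K → Base = 10; vehicle 2 Base → T → U → M → V → Base = 106; combined 116.

Minimum combined distance: 116 m.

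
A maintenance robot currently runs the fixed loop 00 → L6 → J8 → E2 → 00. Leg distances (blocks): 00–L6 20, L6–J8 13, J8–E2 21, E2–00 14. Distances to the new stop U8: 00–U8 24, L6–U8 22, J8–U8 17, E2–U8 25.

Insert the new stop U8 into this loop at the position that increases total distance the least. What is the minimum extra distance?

Insertion cost between consecutive stops i–j is d(i,U8) + d(U8,j) − d(i,j):
  between 00 and L6: 24 + 22 − 20 = 26
  between L6 and J8: 22 + 17 − 13 = 26
  between J8 and E2: 17 + 25 − 21 = 21
  between E2 and 00: 25 + 24 − 14 = 35
Cheapest insertion is between J8 and E2, adding 21.
New total = 68 + 21 = 89.

Minimum extra distance: 21 blocks, inserting U8 between J8 and E2.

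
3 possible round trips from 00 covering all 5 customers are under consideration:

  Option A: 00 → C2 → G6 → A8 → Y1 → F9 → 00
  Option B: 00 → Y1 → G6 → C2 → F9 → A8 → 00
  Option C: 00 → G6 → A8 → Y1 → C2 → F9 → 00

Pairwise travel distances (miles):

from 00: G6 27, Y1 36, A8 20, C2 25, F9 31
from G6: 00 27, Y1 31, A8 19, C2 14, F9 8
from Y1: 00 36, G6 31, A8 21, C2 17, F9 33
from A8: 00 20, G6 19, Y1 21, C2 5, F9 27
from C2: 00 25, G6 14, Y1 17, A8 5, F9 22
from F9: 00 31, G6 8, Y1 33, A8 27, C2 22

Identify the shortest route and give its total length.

Option A: 25 + 14 + 19 + 21 + 33 + 31 = 143
Option B: 36 + 31 + 14 + 22 + 27 + 20 = 150
Option C: 27 + 19 + 21 + 17 + 22 + 31 = 137

Shortest is Option C, total 137 miles.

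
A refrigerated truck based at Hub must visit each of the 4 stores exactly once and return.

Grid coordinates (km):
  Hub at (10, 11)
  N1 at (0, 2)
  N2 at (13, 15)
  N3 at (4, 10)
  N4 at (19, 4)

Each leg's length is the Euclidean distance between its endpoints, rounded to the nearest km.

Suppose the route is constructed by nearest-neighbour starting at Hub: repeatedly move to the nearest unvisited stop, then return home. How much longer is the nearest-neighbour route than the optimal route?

Excess over optimum: 2 km.

Hub: N2=5, N3=6, N4=11, N1=13 ⇒ N2
N2: N3=10, N4=13, N1=18 ⇒ N3
N3: N1=9, N4=16 ⇒ N1
N1: N4=19 ⇒ N4
NN route Hub → N2 → N3 → N1 → N4 → Hub costs 54.
Optimal: Hub → N2 → N4 → N1 → N3 → Hub costs 52 (by enumerating all 12 distinct tours).
Excess = 54 − 52 = 2.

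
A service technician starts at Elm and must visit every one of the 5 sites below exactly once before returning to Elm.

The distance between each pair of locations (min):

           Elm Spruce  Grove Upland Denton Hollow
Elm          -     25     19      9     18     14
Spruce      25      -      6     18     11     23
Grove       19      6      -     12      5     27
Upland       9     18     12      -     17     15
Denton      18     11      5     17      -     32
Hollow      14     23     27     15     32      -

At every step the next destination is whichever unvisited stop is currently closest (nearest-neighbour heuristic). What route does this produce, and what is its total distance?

From Elm: distances to unvisited — Upland=9, Hollow=14, Denton=18, Grove=19, Spruce=25. Nearest is Upland (9).
From Upland: distances to unvisited — Grove=12, Hollow=15, Denton=17, Spruce=18. Nearest is Grove (12).
From Grove: distances to unvisited — Denton=5, Spruce=6, Hollow=27. Nearest is Denton (5).
From Denton: distances to unvisited — Spruce=11, Hollow=32. Nearest is Spruce (11).
From Spruce: distances to unvisited — Hollow=23. Nearest is Hollow (23).
Return Hollow→Elm: 14.
Total = 9 + 12 + 5 + 11 + 23 + 14 = 74.

Total distance 74 min via the nearest-neighbour route Elm → Upland → Grove → Denton → Spruce → Hollow → Elm.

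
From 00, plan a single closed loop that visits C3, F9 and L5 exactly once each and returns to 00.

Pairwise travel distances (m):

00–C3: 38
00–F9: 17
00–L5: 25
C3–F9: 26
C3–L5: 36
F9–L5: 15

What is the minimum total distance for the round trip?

There are 3 distinct closed tours to check (reversals are equivalent).
00 → C3 → F9 → L5 → 00: 38+26+15+25 = 104
00 → C3 → L5 → F9 → 00: 38+36+15+17 = 106
00 → F9 → C3 → L5 → 00: 17+26+36+25 = 104
The minimum is 104.
One optimal route: 00 → C3 → F9 → L5 → 00 (or its reverse).

Shortest round trip = 104 m.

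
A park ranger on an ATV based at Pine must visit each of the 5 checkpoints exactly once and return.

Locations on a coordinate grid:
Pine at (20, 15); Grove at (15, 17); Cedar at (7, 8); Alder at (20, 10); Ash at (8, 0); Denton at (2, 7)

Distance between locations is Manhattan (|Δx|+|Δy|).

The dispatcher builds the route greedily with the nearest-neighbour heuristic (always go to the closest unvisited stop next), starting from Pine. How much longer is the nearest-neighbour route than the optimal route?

Pine: Alder=5, Grove=7, Cedar=20, Denton=26, Ash=27 ⇒ Alder
Alder: Grove=12, Cedar=15, Denton=21, Ash=22 ⇒ Grove
Grove: Cedar=17, Denton=23, Ash=24 ⇒ Cedar
Cedar: Denton=6, Ash=9 ⇒ Denton
Denton: Ash=13 ⇒ Ash
NN route Pine → Alder → Grove → Cedar → Denton → Ash → Pine costs 80.
Optimal: Pine → Grove → Cedar → Denton → Ash → Alder → Pine costs 70 (by enumerating all 60 distinct tours).
Excess = 80 − 70 = 10.

Excess over optimum: 10.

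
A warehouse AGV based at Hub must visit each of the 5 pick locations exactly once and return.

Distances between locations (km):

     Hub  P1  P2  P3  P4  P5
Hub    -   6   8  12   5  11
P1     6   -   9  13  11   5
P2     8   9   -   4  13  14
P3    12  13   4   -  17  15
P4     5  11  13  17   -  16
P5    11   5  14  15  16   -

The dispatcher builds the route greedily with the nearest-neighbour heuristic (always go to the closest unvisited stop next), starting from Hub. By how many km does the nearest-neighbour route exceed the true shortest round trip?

From Hub: P4=5, P1=6, P2=8, P5=11, P3=12 → choose P4 (5).
From P4: P1=11, P2=13, P5=16, P3=17 → choose P1 (11).
From P1: P5=5, P2=9, P3=13 → choose P5 (5).
From P5: P2=14, P3=15 → choose P2 (14).
From P2: P3=4 → choose P3 (4).
NN route Hub → P4 → P1 → P5 → P2 → P3 → Hub costs 51.
Optimal: Hub → P1 → P5 → P3 → P2 → P4 → Hub costs 48 (by enumerating all 60 distinct tours).
Excess = 51 − 48 = 3.

3 km longer than the optimal tour.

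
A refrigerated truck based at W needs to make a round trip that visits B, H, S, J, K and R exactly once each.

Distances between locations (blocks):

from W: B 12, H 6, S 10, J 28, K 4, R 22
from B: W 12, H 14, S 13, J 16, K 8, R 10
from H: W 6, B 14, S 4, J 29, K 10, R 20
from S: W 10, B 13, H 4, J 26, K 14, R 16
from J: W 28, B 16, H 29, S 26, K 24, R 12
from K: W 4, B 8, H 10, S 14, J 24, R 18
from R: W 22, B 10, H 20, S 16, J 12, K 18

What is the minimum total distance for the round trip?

W-B-H-S-J-K-R-W: 12+14+4+26+24+18+22 = 120
W-B-H-S-J-R-K-W: 12+14+4+26+12+18+4 = 90
W-B-H-S-K-J-R-W: 12+14+4+14+24+12+22 = 102
W-B-H-S-K-R-J-W: 12+14+4+14+18+12+28 = 102
W-B-H-S-R-J-K-W: 12+14+4+16+12+24+4 = 86
W-B-H-S-R-K-J-W: 12+14+4+16+18+24+28 = 116
W-B-H-J-S-K-R-W: 12+14+29+26+14+18+22 = 135
W-B-H-J-S-R-K-W: 12+14+29+26+16+18+4 = 119
… (352 more)
W-H-S-R-J-B-K-W: 6+4+16+12+16+8+4 = 66  ← best
The minimum is 66.
One optimal route: W → H → S → R → J → B → K → W (or its reverse).

Minimum total distance: 66 blocks.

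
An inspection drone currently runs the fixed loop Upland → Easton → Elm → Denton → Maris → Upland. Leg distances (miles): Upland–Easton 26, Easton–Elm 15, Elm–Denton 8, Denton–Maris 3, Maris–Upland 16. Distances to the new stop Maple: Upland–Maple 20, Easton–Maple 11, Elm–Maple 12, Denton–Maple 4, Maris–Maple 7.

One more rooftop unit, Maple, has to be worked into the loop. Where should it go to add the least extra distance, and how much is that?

Minimum extra distance: 5 miles, inserting Maple between Upland and Easton.

Insertion cost between consecutive stops i–j is d(i,Maple) + d(Maple,j) − d(i,j):
  between Upland and Easton: 20 + 11 − 26 = 5
  between Easton and Elm: 11 + 12 − 15 = 8
  between Elm and Denton: 12 + 4 − 8 = 8
  between Denton and Maris: 4 + 7 − 3 = 8
  between Maris and Upland: 7 + 20 − 16 = 11
Cheapest insertion is between Upland and Easton, adding 5.
New total = 68 + 5 = 73.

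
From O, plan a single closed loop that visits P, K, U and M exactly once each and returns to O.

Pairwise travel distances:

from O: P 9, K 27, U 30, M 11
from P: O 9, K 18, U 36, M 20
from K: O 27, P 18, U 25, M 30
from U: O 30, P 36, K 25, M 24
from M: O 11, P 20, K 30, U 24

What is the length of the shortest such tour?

O - P - K - U - M - O: 9+18+25+24+11 = 87
O - P - K - M - U - O: 9+18+30+24+30 = 111
O - P - U - K - M - O: 9+36+25+30+11 = 111
O - P - U - M - K - O: 9+36+24+30+27 = 126
O - P - M - K - U - O: 9+20+30+25+30 = 114
O - P - M - U - K - O: 9+20+24+25+27 = 105
O - K - P - U - M - O: 27+18+36+24+11 = 116
O - K - P - M - U - O: 27+18+20+24+30 = 119
O - K - U - P - M - O: 27+25+36+20+11 = 119
O - K - M - P - U - O: 27+30+20+36+30 = 143
O - U - P - K - M - O: 30+36+18+30+11 = 125
O - U - K - P - M - O: 30+25+18+20+11 = 104
The minimum is 87.
One optimal route: O → P → K → U → M → O (or its reverse).

Shortest round trip = 87.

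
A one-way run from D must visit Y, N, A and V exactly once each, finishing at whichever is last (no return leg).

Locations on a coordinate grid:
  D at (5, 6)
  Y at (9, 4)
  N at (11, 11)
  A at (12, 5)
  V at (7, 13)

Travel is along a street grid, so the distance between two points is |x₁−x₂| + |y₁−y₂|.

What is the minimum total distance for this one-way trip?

There are 4! = 24 possible orderings.
D → Y → N → A → V: 6+9+7+13 = 35
D → Y → N → V → A: 6+9+6+13 = 34
D → Y → A → N → V: 6+4+7+6 = 23
D → Y → A → V → N: 6+4+13+6 = 29
D → Y → V → N → A: 6+11+6+7 = 30
D → Y → V → A → N: 6+11+13+7 = 37
D → N → Y → A → V: 11+9+4+13 = 37
D → N → Y → V → A: 11+9+11+13 = 44
D → N → A → Y → V: 11+7+4+11 = 33
D → N → A → V → Y: 11+7+13+11 = 42
D → N → V → Y → A: 11+6+11+4 = 32
D → N → V → A → Y: 11+6+13+4 = 34
D → A → Y → N → V: 8+4+9+6 = 27
D → A → Y → V → N: 8+4+11+6 = 29
… (10 more)
The minimum is 23.
One shortest path: D → Y → A → N → V.

Minimum one-way distance = 23.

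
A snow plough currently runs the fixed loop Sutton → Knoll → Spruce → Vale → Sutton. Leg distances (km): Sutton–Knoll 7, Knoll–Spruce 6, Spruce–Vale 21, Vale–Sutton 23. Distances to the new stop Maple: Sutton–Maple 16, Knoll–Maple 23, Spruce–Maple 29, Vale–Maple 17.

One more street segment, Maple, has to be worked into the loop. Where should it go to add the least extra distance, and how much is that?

Insertion cost between consecutive stops i–j is d(i,Maple) + d(Maple,j) − d(i,j):
  between Sutton and Knoll: 16 + 23 − 7 = 32
  between Knoll and Spruce: 23 + 29 − 6 = 46
  between Spruce and Vale: 29 + 17 − 21 = 25
  between Vale and Sutton: 17 + 16 − 23 = 10
Cheapest insertion is between Vale and Sutton, adding 10.
New total = 57 + 10 = 67.

Minimum extra distance: 10 km, inserting Maple between Vale and Sutton.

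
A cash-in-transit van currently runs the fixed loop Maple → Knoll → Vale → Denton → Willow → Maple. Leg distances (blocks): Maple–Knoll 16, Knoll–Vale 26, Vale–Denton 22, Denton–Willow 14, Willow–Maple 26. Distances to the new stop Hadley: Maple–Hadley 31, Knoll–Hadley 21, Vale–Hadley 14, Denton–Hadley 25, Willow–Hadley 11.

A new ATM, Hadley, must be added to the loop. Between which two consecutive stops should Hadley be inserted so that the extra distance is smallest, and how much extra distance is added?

Adding 9 blocks by placing Hadley on the Knoll–Vale leg.

Insertion cost between consecutive stops i–j is d(i,Hadley) + d(Hadley,j) − d(i,j):
  between Maple and Knoll: 31 + 21 − 16 = 36
  between Knoll and Vale: 21 + 14 − 26 = 9
  between Vale and Denton: 14 + 25 − 22 = 17
  between Denton and Willow: 25 + 11 − 14 = 22
  between Willow and Maple: 11 + 31 − 26 = 16
Cheapest insertion is between Knoll and Vale, adding 9.
New total = 104 + 9 = 113.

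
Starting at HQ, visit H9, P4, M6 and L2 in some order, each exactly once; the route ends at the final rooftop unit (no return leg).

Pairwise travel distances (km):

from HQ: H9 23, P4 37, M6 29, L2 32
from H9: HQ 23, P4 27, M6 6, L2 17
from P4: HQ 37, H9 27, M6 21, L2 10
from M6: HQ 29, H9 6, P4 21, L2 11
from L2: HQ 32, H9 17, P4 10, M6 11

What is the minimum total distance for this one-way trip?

There are 4! = 24 possible orderings.
HQ → H9 → P4 → M6 → L2: 23+27+21+11 = 82
HQ → H9 → P4 → L2 → M6: 23+27+10+11 = 71
HQ → H9 → M6 → P4 → L2: 23+6+21+10 = 60
HQ → H9 → M6 → L2 → P4: 23+6+11+10 = 50
HQ → H9 → L2 → P4 → M6: 23+17+10+21 = 71
HQ → H9 → L2 → M6 → P4: 23+17+11+21 = 72
HQ → P4 → H9 → M6 → L2: 37+27+6+11 = 81
HQ → P4 → H9 → L2 → M6: 37+27+17+11 = 92
HQ → P4 → M6 → H9 → L2: 37+21+6+17 = 81
HQ → P4 → M6 → L2 → H9: 37+21+11+17 = 86
HQ → P4 → L2 → H9 → M6: 37+10+17+6 = 70
HQ → P4 → L2 → M6 → H9: 37+10+11+6 = 64
HQ → M6 → H9 → P4 → L2: 29+6+27+10 = 72
HQ → M6 → H9 → L2 → P4: 29+6+17+10 = 62
… (10 more)
The minimum is 50.
One shortest path: HQ → H9 → M6 → L2 → P4.

Minimum one-way distance = 50 km.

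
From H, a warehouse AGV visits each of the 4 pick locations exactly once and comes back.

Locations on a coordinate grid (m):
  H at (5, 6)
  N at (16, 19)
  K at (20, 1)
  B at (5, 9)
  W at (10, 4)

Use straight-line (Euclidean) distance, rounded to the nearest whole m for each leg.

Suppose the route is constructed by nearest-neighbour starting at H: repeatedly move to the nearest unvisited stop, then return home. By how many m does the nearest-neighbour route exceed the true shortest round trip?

H: B=3, W=5, K=16, N=17 ⇒ B
B: W=7, N=15, K=17 ⇒ W
W: K=10, N=16 ⇒ K
K: N=18 ⇒ N
NN route H → B → W → K → N → H costs 55.
Optimal: H → B → N → K → W → H costs 51 (by enumerating all 12 distinct tours).
Excess = 55 − 51 = 4.

Excess over optimum: 4 m.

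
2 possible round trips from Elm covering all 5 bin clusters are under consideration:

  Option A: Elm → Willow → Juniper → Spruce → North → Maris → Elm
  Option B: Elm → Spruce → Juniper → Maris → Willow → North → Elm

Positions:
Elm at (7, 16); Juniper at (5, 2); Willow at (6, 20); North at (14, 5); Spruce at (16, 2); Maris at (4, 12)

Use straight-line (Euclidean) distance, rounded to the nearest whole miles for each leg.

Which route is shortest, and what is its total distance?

54 miles — Option A is the shortest.

Option A: 4 + 18 + 11 + 4 + 12 + 5 = 54
Option B: 17 + 11 + 10 + 8 + 17 + 13 = 76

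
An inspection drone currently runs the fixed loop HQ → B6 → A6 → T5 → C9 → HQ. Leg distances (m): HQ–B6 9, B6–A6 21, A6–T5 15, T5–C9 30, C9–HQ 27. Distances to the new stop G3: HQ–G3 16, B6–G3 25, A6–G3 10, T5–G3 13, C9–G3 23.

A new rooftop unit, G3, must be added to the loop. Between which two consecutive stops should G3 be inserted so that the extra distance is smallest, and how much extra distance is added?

+6 m — insert G3 between T5 and C9.

Insertion cost between consecutive stops i–j is d(i,G3) + d(G3,j) − d(i,j):
  between HQ and B6: 16 + 25 − 9 = 32
  between B6 and A6: 25 + 10 − 21 = 14
  between A6 and T5: 10 + 13 − 15 = 8
  between T5 and C9: 13 + 23 − 30 = 6
  between C9 and HQ: 23 + 16 − 27 = 12
Cheapest insertion is between T5 and C9, adding 6.
New total = 102 + 6 = 108.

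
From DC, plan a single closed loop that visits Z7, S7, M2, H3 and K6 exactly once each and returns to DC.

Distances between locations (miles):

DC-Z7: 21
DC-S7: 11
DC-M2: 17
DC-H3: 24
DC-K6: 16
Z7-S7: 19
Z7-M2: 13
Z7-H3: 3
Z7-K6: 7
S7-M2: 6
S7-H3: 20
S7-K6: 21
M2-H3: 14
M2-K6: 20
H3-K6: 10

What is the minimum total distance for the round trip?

57 miles — the shortest possible round trip.

There are 60 distinct closed tours to check (reversals are equivalent).
DC→Z7→S7→M2→H3→K6→DC: 21+19+6+14+10+16 = 86
DC→Z7→S7→M2→K6→H3→DC: 21+19+6+20+10+24 = 100
DC→Z7→S7→H3→M2→K6→DC: 21+19+20+14+20+16 = 110
DC→Z7→S7→H3→K6→M2→DC: 21+19+20+10+20+17 = 107
DC→Z7→S7→K6→M2→H3→DC: 21+19+21+20+14+24 = 119
DC→Z7→S7→K6→H3→M2→DC: 21+19+21+10+14+17 = 102
DC→Z7→M2→S7→H3→K6→DC: 21+13+6+20+10+16 = 86
DC→Z7→M2→S7→K6→H3→DC: 21+13+6+21+10+24 = 95
DC→Z7→M2→H3→S7→K6→DC: 21+13+14+20+21+16 = 105
DC→Z7→M2→H3→K6→S7→DC: 21+13+14+10+21+11 = 90
DC→Z7→M2→K6→S7→H3→DC: 21+13+20+21+20+24 = 119
DC→Z7→M2→K6→H3→S7→DC: 21+13+20+10+20+11 = 95
DC→Z7→H3→S7→M2→K6→DC: 21+3+20+6+20+16 = 86
DC→Z7→H3→S7→K6→M2→DC: 21+3+20+21+20+17 = 102
… (46 more)
DC→S7→M2→H3→Z7→K6→DC: 11+6+14+3+7+16 = 57  ← best
The minimum is 57.
One optimal route: DC → S7 → M2 → H3 → Z7 → K6 → DC (or its reverse).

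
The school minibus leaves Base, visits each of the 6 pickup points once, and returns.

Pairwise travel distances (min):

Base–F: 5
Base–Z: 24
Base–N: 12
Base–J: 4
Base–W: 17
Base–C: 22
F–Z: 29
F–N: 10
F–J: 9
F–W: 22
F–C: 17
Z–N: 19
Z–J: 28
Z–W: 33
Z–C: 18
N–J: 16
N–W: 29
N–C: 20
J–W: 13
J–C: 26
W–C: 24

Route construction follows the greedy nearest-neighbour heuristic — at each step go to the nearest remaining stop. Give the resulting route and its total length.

From Base: distances to unvisited — J=4, F=5, N=12, W=17, C=22, Z=24. Nearest is J (4).
From J: distances to unvisited — F=9, W=13, N=16, C=26, Z=28. Nearest is F (9).
From F: distances to unvisited — N=10, C=17, W=22, Z=29. Nearest is N (10).
From N: distances to unvisited — Z=19, C=20, W=29. Nearest is Z (19).
From Z: distances to unvisited — C=18, W=33. Nearest is C (18).
From C: distances to unvisited — W=24. Nearest is W (24).
Return W→Base: 17.
Total = 4 + 9 + 10 + 19 + 18 + 24 + 17 = 101.

Total distance 101 min via the nearest-neighbour route Base → J → F → N → Z → C → W → Base.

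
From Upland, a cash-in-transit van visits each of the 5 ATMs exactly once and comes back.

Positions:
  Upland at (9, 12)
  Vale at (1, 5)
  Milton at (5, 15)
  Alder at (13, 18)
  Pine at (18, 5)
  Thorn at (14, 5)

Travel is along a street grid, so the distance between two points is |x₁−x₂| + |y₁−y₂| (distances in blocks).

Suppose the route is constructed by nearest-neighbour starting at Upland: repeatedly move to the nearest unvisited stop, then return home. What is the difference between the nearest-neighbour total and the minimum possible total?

From Upland: Milton=7, Alder=10, Thorn=12, Vale=15, Pine=16 → choose Milton (7).
From Milton: Alder=11, Vale=14, Thorn=19, Pine=23 → choose Alder (11).
From Alder: Thorn=14, Pine=18, Vale=25 → choose Thorn (14).
From Thorn: Pine=4, Vale=13 → choose Pine (4).
From Pine: Vale=17 → choose Vale (17).
NN route Upland → Milton → Alder → Thorn → Pine → Vale → Upland costs 68.
Optimal: Upland → Milton → Vale → Pine → Thorn → Alder → Upland costs 66 (by enumerating all 60 distinct tours).
Excess = 68 − 66 = 2.

The nearest-neighbour route is 2 blocks longer than optimal.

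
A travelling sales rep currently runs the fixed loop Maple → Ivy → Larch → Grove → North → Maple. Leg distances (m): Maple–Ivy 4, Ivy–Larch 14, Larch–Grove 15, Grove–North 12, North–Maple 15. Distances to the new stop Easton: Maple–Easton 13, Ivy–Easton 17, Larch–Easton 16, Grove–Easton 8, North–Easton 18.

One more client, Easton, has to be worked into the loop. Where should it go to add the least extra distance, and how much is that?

Insertion cost between consecutive stops i–j is d(i,Easton) + d(Easton,j) − d(i,j):
  between Maple and Ivy: 13 + 17 − 4 = 26
  between Ivy and Larch: 17 + 16 − 14 = 19
  between Larch and Grove: 16 + 8 − 15 = 9
  between Grove and North: 8 + 18 − 12 = 14
  between North and Maple: 18 + 13 − 15 = 16
Cheapest insertion is between Larch and Grove, adding 9.
New total = 60 + 9 = 69.

Adding 9 m by placing Easton on the Larch–Grove leg.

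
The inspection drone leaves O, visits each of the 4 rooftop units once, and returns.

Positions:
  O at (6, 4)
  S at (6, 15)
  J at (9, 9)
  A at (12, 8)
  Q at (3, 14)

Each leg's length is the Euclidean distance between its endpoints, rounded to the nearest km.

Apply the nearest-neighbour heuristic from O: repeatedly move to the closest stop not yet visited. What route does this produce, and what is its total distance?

O → [J:6 / A:7 / Q:10 / S:11] → J (6)
J → [A:3 / S:7 / Q:8] → A (3)
A → [S:9 / Q:11] → S (9)
S → [Q:3] → Q (3)
Return Q→O: 10.
Total = 6 + 3 + 9 + 3 + 10 = 31.

31 km along O → J → A → S → Q → O.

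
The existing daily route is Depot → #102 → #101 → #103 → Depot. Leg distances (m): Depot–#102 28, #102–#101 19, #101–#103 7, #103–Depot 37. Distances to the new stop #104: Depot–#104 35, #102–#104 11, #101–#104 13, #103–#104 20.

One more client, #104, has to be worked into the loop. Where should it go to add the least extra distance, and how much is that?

Insertion cost between consecutive stops i–j is d(i,#104) + d(#104,j) − d(i,j):
  between Depot and #102: 35 + 11 − 28 = 18
  between #102 and #101: 11 + 13 − 19 = 5
  between #101 and #103: 13 + 20 − 7 = 26
  between #103 and Depot: 20 + 35 − 37 = 18
Cheapest insertion is between #102 and #101, adding 5.
New total = 91 + 5 = 96.

Adding 5 m by placing #104 on the #102–#101 leg.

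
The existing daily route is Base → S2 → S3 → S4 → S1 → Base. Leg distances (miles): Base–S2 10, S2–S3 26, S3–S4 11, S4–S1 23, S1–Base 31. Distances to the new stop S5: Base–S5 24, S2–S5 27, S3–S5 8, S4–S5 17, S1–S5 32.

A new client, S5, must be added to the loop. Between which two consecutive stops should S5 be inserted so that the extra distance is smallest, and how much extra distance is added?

Minimum extra distance: 9 miles, inserting S5 between S2 and S3.

Insertion cost between consecutive stops i–j is d(i,S5) + d(S5,j) − d(i,j):
  between Base and S2: 24 + 27 − 10 = 41
  between S2 and S3: 27 + 8 − 26 = 9
  between S3 and S4: 8 + 17 − 11 = 14
  between S4 and S1: 17 + 32 − 23 = 26
  between S1 and Base: 32 + 24 − 31 = 25
Cheapest insertion is between S2 and S3, adding 9.
New total = 101 + 9 = 110.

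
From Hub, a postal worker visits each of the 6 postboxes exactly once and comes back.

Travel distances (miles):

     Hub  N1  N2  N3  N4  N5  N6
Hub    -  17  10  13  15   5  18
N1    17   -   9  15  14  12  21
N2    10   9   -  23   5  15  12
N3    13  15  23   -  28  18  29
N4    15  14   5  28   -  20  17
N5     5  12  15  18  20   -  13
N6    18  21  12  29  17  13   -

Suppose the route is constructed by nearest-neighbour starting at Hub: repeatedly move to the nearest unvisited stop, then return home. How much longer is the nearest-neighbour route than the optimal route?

Hub: N5=5, N2=10, N3=13, N4=15, N1=17, N6=18 ⇒ N5
N5: N1=12, N6=13, N2=15, N3=18, N4=20 ⇒ N1
N1: N2=9, N4=14, N3=15, N6=21 ⇒ N2
N2: N4=5, N6=12, N3=23 ⇒ N4
N4: N6=17, N3=28 ⇒ N6
N6: N3=29 ⇒ N3
NN route Hub → N5 → N1 → N2 → N4 → N6 → N3 → Hub costs 90.
Optimal: Hub → N3 → N1 → N2 → N4 → N6 → N5 → Hub costs 77 (by enumerating all 360 distinct tours).
Excess = 90 − 77 = 13.

13 miles longer than the optimal tour.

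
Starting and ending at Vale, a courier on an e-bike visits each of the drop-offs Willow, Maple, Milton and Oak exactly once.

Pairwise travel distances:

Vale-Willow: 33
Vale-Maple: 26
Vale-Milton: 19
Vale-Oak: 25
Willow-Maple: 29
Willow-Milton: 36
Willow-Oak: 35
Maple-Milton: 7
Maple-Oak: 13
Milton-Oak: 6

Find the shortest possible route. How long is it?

Vale → Willow → Maple → Milton → Oak → Vale: 33+29+7+6+25 = 100
Vale → Willow → Maple → Oak → Milton → Vale: 33+29+13+6+19 = 100
Vale → Willow → Milton → Maple → Oak → Vale: 33+36+7+13+25 = 114
Vale → Willow → Milton → Oak → Maple → Vale: 33+36+6+13+26 = 114
Vale → Willow → Oak → Maple → Milton → Vale: 33+35+13+7+19 = 107
Vale → Willow → Oak → Milton → Maple → Vale: 33+35+6+7+26 = 107
Vale → Maple → Willow → Milton → Oak → Vale: 26+29+36+6+25 = 122
Vale → Maple → Willow → Oak → Milton → Vale: 26+29+35+6+19 = 115
Vale → Maple → Milton → Willow → Oak → Vale: 26+7+36+35+25 = 129
Vale → Maple → Oak → Willow → Milton → Vale: 26+13+35+36+19 = 129
Vale → Milton → Willow → Maple → Oak → Vale: 19+36+29+13+25 = 122
Vale → Milton → Maple → Willow → Oak → Vale: 19+7+29+35+25 = 115
The minimum is 100.
One optimal route: Vale → Willow → Maple → Milton → Oak → Vale (or its reverse).

Minimum total distance: 100.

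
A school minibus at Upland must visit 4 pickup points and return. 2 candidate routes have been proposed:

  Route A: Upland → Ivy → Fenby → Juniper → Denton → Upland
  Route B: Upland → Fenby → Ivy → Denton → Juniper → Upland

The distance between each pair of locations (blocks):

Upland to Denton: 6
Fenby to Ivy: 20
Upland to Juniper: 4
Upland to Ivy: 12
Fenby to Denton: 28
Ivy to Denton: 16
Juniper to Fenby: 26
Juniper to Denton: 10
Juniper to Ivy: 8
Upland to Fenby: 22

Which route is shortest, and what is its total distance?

Route A: 12 + 20 + 26 + 10 + 6 = 74
Route B: 22 + 20 + 16 + 10 + 4 = 72

Shortest is Route B, total 72 blocks.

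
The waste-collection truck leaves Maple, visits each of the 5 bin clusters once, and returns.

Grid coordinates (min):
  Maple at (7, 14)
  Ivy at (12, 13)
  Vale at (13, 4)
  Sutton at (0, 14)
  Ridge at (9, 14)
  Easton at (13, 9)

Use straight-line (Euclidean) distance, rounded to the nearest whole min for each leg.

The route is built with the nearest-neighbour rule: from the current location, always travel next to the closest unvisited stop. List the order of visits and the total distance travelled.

37 min along Maple → Ridge → Ivy → Easton → Vale → Sutton → Maple.

At Maple the remaining stops are Ridge 2, Ivy 5, Sutton 7, Easton 8, Vale 12; go to Ridge.
At Ridge the remaining stops are Ivy 3, Easton 6, Sutton 9, Vale 11; go to Ivy.
At Ivy the remaining stops are Easton 4, Vale 9, Sutton 12; go to Easton.
At Easton the remaining stops are Vale 5, Sutton 14; go to Vale.
At Vale the remaining stops are Sutton 16; go to Sutton.
Return Sutton→Maple: 7.
Total = 2 + 3 + 4 + 5 + 16 + 7 = 37.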